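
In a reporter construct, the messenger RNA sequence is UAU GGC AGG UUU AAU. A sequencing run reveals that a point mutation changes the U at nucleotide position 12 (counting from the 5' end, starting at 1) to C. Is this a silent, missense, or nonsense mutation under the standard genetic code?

silent

Position 12 falls in codon 4: UUU → Phe.
After the substitution the codon is UUC → Phe.
Both encode Phe, so the change is synonymous.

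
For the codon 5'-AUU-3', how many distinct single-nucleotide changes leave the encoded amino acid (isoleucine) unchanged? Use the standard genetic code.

Position 1: none → 0 synonymous.
Position 2: none → 0 synonymous.
Position 3: AUC, AUA → 2 synonymous.
Total: 0 + 0 + 2 = 2.

2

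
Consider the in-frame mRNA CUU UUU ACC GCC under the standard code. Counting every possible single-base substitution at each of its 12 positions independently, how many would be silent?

Codon 1 (CUU, Leu): 3 synonymous substitutions.
Codon 2 (UUU, Phe): 1 synonymous substitution.
Codon 3 (ACC, Thr): 3 synonymous substitutions.
Codon 4 (GCC, Ala): 3 synonymous substitutions.
Total: 3 + 1 + 3 + 3 = 10.

10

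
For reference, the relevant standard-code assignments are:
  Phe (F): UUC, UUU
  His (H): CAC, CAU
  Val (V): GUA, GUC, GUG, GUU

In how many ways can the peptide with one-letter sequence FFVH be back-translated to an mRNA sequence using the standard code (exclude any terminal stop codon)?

Phe: 2 codons.
Phe: 2 codons.
Val: 4 codons.
His: 2 codons.
2 × 2 × 4 × 2 = 32.

32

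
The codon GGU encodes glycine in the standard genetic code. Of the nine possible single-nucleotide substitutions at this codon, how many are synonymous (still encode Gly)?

3

Position 1: none → 0 synonymous.
Position 2: none → 0 synonymous.
Position 3: GGC, GGA, GGG → 3 synonymous.
Total: 0 + 0 + 3 = 3.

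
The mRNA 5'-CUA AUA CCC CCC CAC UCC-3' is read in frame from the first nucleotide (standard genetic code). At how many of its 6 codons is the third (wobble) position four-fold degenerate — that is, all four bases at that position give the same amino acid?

Codon 1 CUA (Leu): third position 4-fold.
Codon 2 AUA (Ile): third position 3-fold.
Codon 3 CCC (Pro): third position 4-fold.
Codon 4 CCC (Pro): third position 4-fold.
Codon 5 CAC (His): third position 2-fold.
Codon 6 UCC (Ser): third position 4-fold.
Four-fold degenerate third positions: 4.

4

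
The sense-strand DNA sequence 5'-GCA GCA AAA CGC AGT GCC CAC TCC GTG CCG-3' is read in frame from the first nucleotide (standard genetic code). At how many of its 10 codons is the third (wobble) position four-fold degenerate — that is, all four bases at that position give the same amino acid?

Codon 1 GCA (Ala): third position 4-fold.
Codon 2 GCA (Ala): third position 4-fold.
Codon 3 AAA (Lys): third position 2-fold.
Codon 4 CGC (Arg): third position 4-fold.
Codon 5 AGT (Ser): third position 2-fold.
Codon 6 GCC (Ala): third position 4-fold.
Codon 7 CAC (His): third position 2-fold.
Codon 8 TCC (Ser): third position 4-fold.
Codon 9 GTG (Val): third position 4-fold.
Codon 10 CCG (Pro): third position 4-fold.
Four-fold degenerate third positions: 7.

7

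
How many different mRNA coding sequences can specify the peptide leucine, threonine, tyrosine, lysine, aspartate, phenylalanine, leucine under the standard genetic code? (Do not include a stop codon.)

2304

Leu: 6 codons.
Thr: 4 codons.
Tyr: 2 codons.
Lys: 2 codons.
Asp: 2 codons.
Phe: 2 codons.
Leu: 6 codons.
6 × 4 × 2 × 2 × 2 × 2 × 6 = 2304.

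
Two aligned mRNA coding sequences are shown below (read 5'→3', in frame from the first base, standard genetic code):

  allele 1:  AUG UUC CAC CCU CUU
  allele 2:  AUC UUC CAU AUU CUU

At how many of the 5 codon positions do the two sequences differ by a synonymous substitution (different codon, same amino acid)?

Codon 1: AUG Met / AUC Ile — nonsynonymous.
Codon 2: UUC Phe / UUC Phe — identical.
Codon 3: CAC His / CAU His — synonymous.
Codon 4: CCU Pro / AUU Ile — nonsynonymous.
Codon 5: CUU Leu / CUU Leu — identical.
Synonymous differences: 1.

1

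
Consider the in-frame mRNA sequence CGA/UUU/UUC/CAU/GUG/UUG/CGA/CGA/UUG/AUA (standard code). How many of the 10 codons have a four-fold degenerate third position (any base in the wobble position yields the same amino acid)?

Codon 1 CGA (Arg): third position 4-fold.
Codon 2 UUU (Phe): third position 2-fold.
Codon 3 UUC (Phe): third position 2-fold.
Codon 4 CAU (His): third position 2-fold.
Codon 5 GUG (Val): third position 4-fold.
Codon 6 UUG (Leu): third position 2-fold.
Codon 7 CGA (Arg): third position 4-fold.
Codon 8 CGA (Arg): third position 4-fold.
Codon 9 UUG (Leu): third position 2-fold.
Codon 10 AUA (Ile): third position 3-fold.
Four-fold degenerate third positions: 4.

4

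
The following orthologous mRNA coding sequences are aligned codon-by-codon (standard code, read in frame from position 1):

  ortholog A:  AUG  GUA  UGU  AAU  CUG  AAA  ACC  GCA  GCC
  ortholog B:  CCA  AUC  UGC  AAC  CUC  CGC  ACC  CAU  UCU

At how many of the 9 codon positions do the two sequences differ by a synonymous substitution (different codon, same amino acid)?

Codon 1: AUG Met / CCA Pro — nonsynonymous.
Codon 2: GUA Val / AUC Ile — nonsynonymous.
Codon 3: UGU Cys / UGC Cys — synonymous.
Codon 4: AAU Asn / AAC Asn — synonymous.
Codon 5: CUG Leu / CUC Leu — synonymous.
Codon 6: AAA Lys / CGC Arg — nonsynonymous.
Codon 7: ACC Thr / ACC Thr — identical.
Codon 8: GCA Ala / CAU His — nonsynonymous.
Codon 9: GCC Ala / UCU Ser — nonsynonymous.
Synonymous differences: 3.

3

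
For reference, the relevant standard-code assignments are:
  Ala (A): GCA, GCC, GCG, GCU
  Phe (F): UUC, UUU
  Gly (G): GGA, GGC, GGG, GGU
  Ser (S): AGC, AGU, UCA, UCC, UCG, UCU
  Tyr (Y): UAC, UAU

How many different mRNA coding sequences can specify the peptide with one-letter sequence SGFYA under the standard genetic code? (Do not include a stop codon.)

384

Ser: 6 codons.
Gly: 4 codons.
Phe: 2 codons.
Tyr: 2 codons.
Ala: 4 codons.
6 × 4 × 2 × 2 × 4 = 384.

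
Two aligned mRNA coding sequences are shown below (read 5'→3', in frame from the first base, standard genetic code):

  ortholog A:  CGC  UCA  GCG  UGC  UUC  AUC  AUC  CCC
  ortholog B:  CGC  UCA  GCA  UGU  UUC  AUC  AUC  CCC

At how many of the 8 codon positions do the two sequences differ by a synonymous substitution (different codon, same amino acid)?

Codon 1: CGC Arg / CGC Arg — identical.
Codon 2: UCA Ser / UCA Ser — identical.
Codon 3: GCG Ala / GCA Ala — synonymous.
Codon 4: UGC Cys / UGU Cys — synonymous.
Codon 5: UUC Phe / UUC Phe — identical.
Codon 6: AUC Ile / AUC Ile — identical.
Codon 7: AUC Ile / AUC Ile — identical.
Codon 8: CCC Pro / CCC Pro — identical.
Synonymous differences: 2.

2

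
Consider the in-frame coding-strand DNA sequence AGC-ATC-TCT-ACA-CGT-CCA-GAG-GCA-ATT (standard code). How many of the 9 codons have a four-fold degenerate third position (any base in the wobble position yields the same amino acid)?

5

Codon 1 AGC (Ser): third position 2-fold.
Codon 2 ATC (Ile): third position 3-fold.
Codon 3 TCT (Ser): third position 4-fold.
Codon 4 ACA (Thr): third position 4-fold.
Codon 5 CGT (Arg): third position 4-fold.
Codon 6 CCA (Pro): third position 4-fold.
Codon 7 GAG (Glu): third position 2-fold.
Codon 8 GCA (Ala): third position 4-fold.
Codon 9 ATT (Ile): third position 3-fold.
Four-fold degenerate third positions: 5.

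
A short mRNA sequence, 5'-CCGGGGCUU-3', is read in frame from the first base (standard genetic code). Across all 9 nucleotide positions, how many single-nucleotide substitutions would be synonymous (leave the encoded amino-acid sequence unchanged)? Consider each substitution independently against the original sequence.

Codon 1 (CCG, Pro): 3 synonymous substitutions.
Codon 2 (GGG, Gly): 3 synonymous substitutions.
Codon 3 (CUU, Leu): 3 synonymous substitutions.
Total: 3 + 3 + 3 = 9.

9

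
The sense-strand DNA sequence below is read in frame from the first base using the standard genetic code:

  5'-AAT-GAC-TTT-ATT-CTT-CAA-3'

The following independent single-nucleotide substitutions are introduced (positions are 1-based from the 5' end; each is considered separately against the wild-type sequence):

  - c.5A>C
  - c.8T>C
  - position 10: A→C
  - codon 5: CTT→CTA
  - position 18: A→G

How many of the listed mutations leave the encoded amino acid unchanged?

2

Codon 2: GAC (Asp) → GCC (Ala) — missense.
Codon 3: TTT (Phe) → TCT (Ser) — missense.
Codon 4: ATT (Ile) → CTT (Leu) — missense.
Codon 5: CTT (Leu) → CTA (Leu) — synonymous.
Codon 6: CAA (Gln) → CAG (Gln) — synonymous.
Synonymous: 2 of 5.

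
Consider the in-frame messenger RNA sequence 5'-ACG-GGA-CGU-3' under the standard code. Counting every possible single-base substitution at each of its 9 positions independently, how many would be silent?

Codon 1 (ACG, Thr): 3 synonymous substitutions.
Codon 2 (GGA, Gly): 3 synonymous substitutions.
Codon 3 (CGU, Arg): 3 synonymous substitutions.
Total: 3 + 3 + 3 = 9.

9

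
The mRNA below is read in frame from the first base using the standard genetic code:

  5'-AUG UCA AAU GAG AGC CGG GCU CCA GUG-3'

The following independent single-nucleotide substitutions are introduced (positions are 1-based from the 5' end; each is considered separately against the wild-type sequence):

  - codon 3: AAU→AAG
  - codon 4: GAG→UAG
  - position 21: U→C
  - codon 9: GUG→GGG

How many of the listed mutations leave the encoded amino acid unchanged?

Codon 3: AAU (Asn) → AAG (Lys) — missense.
Codon 4: GAG (Glu) → UAG (Stop) — nonsense.
Codon 7: GCU (Ala) → GCC (Ala) — synonymous.
Codon 9: GUG (Val) → GGG (Gly) — missense.
Synonymous: 1 of 4.

1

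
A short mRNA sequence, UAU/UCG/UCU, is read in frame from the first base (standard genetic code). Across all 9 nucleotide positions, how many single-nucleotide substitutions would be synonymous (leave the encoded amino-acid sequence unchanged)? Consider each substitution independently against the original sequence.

Codon 1 (UAU, Tyr): 1 synonymous substitution.
Codon 2 (UCG, Ser): 3 synonymous substitutions.
Codon 3 (UCU, Ser): 3 synonymous substitutions.
Total: 1 + 3 + 3 = 7.

7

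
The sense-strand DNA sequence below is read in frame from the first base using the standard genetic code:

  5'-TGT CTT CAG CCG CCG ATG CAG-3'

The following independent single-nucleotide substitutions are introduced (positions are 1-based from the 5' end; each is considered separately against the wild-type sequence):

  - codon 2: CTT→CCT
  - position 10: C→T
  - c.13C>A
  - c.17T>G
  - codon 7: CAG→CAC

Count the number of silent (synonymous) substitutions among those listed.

Codon 2: CTT (Leu) → CCT (Pro) — missense.
Codon 4: CCG (Pro) → TCG (Ser) — missense.
Codon 5: CCG (Pro) → ACG (Thr) — missense.
Codon 6: ATG (Met) → AGG (Arg) — missense.
Codon 7: CAG (Gln) → CAC (His) — missense.
Synonymous: 0 of 5.

0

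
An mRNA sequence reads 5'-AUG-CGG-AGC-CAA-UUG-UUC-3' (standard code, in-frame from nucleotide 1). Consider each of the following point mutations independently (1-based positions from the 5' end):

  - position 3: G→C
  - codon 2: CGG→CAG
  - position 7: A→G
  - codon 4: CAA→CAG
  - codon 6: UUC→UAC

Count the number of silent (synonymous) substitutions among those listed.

Codon 1: AUG (Met) → AUC (Ile) — missense.
Codon 2: CGG (Arg) → CAG (Gln) — missense.
Codon 3: AGC (Ser) → GGC (Gly) — missense.
Codon 4: CAA (Gln) → CAG (Gln) — synonymous.
Codon 6: UUC (Phe) → UAC (Tyr) — missense.
Synonymous: 1 of 5.

1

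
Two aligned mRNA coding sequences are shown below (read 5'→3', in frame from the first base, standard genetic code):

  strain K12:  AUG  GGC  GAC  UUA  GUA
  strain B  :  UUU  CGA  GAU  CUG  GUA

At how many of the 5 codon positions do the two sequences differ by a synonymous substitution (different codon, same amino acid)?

2

Codon 1: AUG Met / UUU Phe — nonsynonymous.
Codon 2: GGC Gly / CGA Arg — nonsynonymous.
Codon 3: GAC Asp / GAU Asp — synonymous.
Codon 4: UUA Leu / CUG Leu — synonymous.
Codon 5: GUA Val / GUA Val — identical.
Synonymous differences: 2.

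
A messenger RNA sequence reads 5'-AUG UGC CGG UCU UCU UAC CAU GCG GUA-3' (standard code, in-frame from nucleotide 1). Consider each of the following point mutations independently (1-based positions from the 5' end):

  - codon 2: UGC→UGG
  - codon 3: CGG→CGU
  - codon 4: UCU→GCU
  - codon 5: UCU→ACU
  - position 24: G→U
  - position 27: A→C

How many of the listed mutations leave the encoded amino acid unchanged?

Codon 2: UGC (Cys) → UGG (Trp) — missense.
Codon 3: CGG (Arg) → CGU (Arg) — synonymous.
Codon 4: UCU (Ser) → GCU (Ala) — missense.
Codon 5: UCU (Ser) → ACU (Thr) — missense.
Codon 8: GCG (Ala) → GCU (Ala) — synonymous.
Codon 9: GUA (Val) → GUC (Val) — synonymous.
Synonymous: 3 of 6.

3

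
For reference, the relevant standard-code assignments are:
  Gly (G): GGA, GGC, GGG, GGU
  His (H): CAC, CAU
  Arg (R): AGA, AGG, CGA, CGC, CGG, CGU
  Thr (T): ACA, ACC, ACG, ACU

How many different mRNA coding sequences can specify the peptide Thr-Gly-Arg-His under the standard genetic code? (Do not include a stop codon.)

Thr: 4 codons.
Gly: 4 codons.
Arg: 6 codons.
His: 2 codons.
4 × 4 × 6 × 2 = 192.

192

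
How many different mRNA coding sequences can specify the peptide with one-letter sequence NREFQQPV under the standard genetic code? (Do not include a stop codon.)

3072

Asn: 2 codons.
Arg: 6 codons.
Glu: 2 codons.
Phe: 2 codons.
Gln: 2 codons.
Gln: 2 codons.
Pro: 4 codons.
Val: 4 codons.
2 × 6 × 2 × 2 × 2 × 2 × 4 × 4 = 3072.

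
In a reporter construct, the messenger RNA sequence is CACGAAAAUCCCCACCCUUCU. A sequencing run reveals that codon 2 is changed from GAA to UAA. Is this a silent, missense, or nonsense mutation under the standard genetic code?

Position 4 falls in codon 2: GAA → Glu.
After the substitution the codon is UAA → Stop.
The new codon is a stop codon, so this is a nonsense mutation.

nonsense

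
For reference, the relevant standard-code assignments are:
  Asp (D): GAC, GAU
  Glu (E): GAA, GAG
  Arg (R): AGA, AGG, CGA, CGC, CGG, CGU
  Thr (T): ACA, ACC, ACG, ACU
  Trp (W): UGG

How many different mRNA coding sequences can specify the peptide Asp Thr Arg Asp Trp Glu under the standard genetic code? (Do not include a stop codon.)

Asp: 2 codons.
Thr: 4 codons.
Arg: 6 codons.
Asp: 2 codons.
Trp: 1 codon.
Glu: 2 codons.
2 × 4 × 6 × 2 × 1 × 2 = 192.

192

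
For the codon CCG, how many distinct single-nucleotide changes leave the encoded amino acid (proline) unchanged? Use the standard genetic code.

3

Position 1: none → 0 synonymous.
Position 2: none → 0 synonymous.
Position 3: CCT, CCC, CCA → 3 synonymous.
Total: 0 + 0 + 3 = 3.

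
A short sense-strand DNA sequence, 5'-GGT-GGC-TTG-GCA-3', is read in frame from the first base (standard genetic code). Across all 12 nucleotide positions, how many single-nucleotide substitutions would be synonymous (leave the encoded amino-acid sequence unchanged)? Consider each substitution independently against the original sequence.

Codon 1 (GGT, Gly): 3 synonymous substitutions.
Codon 2 (GGC, Gly): 3 synonymous substitutions.
Codon 3 (TTG, Leu): 2 synonymous substitutions.
Codon 4 (GCA, Ala): 3 synonymous substitutions.
Total: 3 + 3 + 2 + 3 = 11.

11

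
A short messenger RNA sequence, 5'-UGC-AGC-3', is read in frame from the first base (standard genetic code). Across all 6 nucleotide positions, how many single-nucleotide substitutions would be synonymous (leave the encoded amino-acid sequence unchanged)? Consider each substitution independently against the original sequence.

2

Codon 1 (UGC, Cys): 1 synonymous substitution.
Codon 2 (AGC, Ser): 1 synonymous substitution.
Total: 1 + 1 = 2.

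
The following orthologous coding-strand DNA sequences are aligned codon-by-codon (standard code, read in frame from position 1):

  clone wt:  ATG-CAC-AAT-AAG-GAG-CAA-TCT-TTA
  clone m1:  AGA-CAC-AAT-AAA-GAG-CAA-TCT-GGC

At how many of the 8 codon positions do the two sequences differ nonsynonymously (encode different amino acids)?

Codon 1: ATG Met / AGA Arg — nonsynonymous.
Codon 2: CAC His / CAC His — identical.
Codon 3: AAT Asn / AAT Asn — identical.
Codon 4: AAG Lys / AAA Lys — synonymous.
Codon 5: GAG Glu / GAG Glu — identical.
Codon 6: CAA Gln / CAA Gln — identical.
Codon 7: TCT Ser / TCT Ser — identical.
Codon 8: TTA Leu / GGC Gly — nonsynonymous.
Nonsynonymous differences: 2.

2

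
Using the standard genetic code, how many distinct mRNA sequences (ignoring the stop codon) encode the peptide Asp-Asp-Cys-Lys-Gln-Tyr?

64

Asp: 2 codons.
Asp: 2 codons.
Cys: 2 codons.
Lys: 2 codons.
Gln: 2 codons.
Tyr: 2 codons.
2 × 2 × 2 × 2 × 2 × 2 = 64.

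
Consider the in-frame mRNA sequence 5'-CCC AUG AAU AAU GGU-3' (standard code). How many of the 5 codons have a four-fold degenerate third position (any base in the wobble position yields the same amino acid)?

2

Codon 1 CCC (Pro): third position 4-fold.
Codon 2 AUG (Met): third position 1-fold.
Codon 3 AAU (Asn): third position 2-fold.
Codon 4 AAU (Asn): third position 2-fold.
Codon 5 GGU (Gly): third position 4-fold.
Four-fold degenerate third positions: 2.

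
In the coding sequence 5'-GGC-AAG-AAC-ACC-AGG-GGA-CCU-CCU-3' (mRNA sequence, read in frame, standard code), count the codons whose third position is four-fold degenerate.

Codon 1 GGC (Gly): third position 4-fold.
Codon 2 AAG (Lys): third position 2-fold.
Codon 3 AAC (Asn): third position 2-fold.
Codon 4 ACC (Thr): third position 4-fold.
Codon 5 AGG (Arg): third position 2-fold.
Codon 6 GGA (Gly): third position 4-fold.
Codon 7 CCU (Pro): third position 4-fold.
Codon 8 CCU (Pro): third position 4-fold.
Four-fold degenerate third positions: 5.

5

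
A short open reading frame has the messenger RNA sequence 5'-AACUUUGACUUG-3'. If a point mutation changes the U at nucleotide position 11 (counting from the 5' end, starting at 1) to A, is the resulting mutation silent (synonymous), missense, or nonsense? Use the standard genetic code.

Position 11 falls in codon 4: UUG → Leu.
After the substitution the codon is UAG → Stop.
The new codon is a stop codon, so this is a nonsense mutation.

nonsense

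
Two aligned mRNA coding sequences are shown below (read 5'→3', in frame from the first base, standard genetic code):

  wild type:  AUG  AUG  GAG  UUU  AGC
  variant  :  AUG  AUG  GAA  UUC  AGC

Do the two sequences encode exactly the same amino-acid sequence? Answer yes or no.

Codon 1: AUG Met / AUG Met — identical.
Codon 2: AUG Met / AUG Met — identical.
Codon 3: GAG Glu / GAA Glu — synonymous.
Codon 4: UUU Phe / UUC Phe — synonymous.
Codon 5: AGC Ser / AGC Ser — identical.
Nonsynonymous differences: 0 → same protein.

yes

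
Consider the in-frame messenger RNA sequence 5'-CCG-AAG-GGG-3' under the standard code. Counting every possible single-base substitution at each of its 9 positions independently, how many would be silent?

7

Codon 1 (CCG, Pro): 3 synonymous substitutions.
Codon 2 (AAG, Lys): 1 synonymous substitution.
Codon 3 (GGG, Gly): 3 synonymous substitutions.
Total: 3 + 1 + 3 = 7.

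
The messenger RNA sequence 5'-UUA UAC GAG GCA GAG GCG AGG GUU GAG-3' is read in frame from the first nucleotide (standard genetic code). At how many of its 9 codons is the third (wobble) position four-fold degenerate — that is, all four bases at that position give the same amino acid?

Codon 1 UUA (Leu): third position 2-fold.
Codon 2 UAC (Tyr): third position 2-fold.
Codon 3 GAG (Glu): third position 2-fold.
Codon 4 GCA (Ala): third position 4-fold.
Codon 5 GAG (Glu): third position 2-fold.
Codon 6 GCG (Ala): third position 4-fold.
Codon 7 AGG (Arg): third position 2-fold.
Codon 8 GUU (Val): third position 4-fold.
Codon 9 GAG (Glu): third position 2-fold.
Four-fold degenerate third positions: 3.

3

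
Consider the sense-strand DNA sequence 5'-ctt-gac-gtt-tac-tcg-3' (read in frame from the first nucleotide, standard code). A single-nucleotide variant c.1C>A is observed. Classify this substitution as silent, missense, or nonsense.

Position 1 falls in codon 1: CTT → Leu.
After the substitution the codon is ATT → Ile.
Leu ≠ Ile, so this is a missense mutation.

missense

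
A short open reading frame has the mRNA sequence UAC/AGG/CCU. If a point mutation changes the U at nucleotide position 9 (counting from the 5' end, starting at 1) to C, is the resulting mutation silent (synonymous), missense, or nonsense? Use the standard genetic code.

silent

Position 9 falls in codon 3: CCU → Pro.
After the substitution the codon is CCC → Pro.
Both encode Pro, so the change is synonymous.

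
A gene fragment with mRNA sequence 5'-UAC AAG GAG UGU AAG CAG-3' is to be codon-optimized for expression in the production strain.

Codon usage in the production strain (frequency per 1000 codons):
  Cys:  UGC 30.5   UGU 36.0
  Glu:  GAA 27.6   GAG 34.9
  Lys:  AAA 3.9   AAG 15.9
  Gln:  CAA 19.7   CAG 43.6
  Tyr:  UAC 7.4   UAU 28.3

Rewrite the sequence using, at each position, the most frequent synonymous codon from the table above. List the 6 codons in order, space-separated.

UAU AAG GAG UGU AAG CAG

Codon 1 (Tyr): best is UAU at 28.3.
Codon 2 (Lys): best is AAG at 15.9.
Codon 3 (Glu): best is GAG at 34.9.
Codon 4 (Cys): best is UGU at 36.0.
Codon 5 (Lys): best is AAG at 15.9.
Codon 6 (Gln): best is CAG at 43.6.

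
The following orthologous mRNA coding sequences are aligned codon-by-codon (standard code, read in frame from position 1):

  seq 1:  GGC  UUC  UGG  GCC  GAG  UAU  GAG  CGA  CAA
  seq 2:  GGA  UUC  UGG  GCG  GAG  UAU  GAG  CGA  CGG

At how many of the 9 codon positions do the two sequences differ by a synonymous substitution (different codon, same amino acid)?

2

Codon 1: GGC Gly / GGA Gly — synonymous.
Codon 2: UUC Phe / UUC Phe — identical.
Codon 3: UGG Trp / UGG Trp — identical.
Codon 4: GCC Ala / GCG Ala — synonymous.
Codon 5: GAG Glu / GAG Glu — identical.
Codon 6: UAU Tyr / UAU Tyr — identical.
Codon 7: GAG Glu / GAG Glu — identical.
Codon 8: CGA Arg / CGA Arg — identical.
Codon 9: CAA Gln / CGG Arg — nonsynonymous.
Synonymous differences: 2.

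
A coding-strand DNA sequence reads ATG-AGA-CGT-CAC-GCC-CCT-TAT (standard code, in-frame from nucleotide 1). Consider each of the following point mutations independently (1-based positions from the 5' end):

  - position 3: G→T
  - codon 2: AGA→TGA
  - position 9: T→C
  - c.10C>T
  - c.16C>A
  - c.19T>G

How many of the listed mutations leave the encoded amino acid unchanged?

1

Codon 1: ATG (Met) → ATT (Ile) — missense.
Codon 2: AGA (Arg) → TGA (Stop) — nonsense.
Codon 3: CGT (Arg) → CGC (Arg) — synonymous.
Codon 4: CAC (His) → TAC (Tyr) — missense.
Codon 6: CCT (Pro) → ACT (Thr) — missense.
Codon 7: TAT (Tyr) → GAT (Asp) — missense.
Synonymous: 1 of 6.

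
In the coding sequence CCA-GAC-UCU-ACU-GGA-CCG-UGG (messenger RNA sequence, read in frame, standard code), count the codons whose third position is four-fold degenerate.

5

Codon 1 CCA (Pro): third position 4-fold.
Codon 2 GAC (Asp): third position 2-fold.
Codon 3 UCU (Ser): third position 4-fold.
Codon 4 ACU (Thr): third position 4-fold.
Codon 5 GGA (Gly): third position 4-fold.
Codon 6 CCG (Pro): third position 4-fold.
Codon 7 UGG (Trp): third position 1-fold.
Four-fold degenerate third positions: 5.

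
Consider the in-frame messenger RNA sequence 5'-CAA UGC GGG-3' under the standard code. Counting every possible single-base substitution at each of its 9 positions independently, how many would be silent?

Codon 1 (CAA, Gln): 1 synonymous substitution.
Codon 2 (UGC, Cys): 1 synonymous substitution.
Codon 3 (GGG, Gly): 3 synonymous substitutions.
Total: 1 + 1 + 3 = 5.

5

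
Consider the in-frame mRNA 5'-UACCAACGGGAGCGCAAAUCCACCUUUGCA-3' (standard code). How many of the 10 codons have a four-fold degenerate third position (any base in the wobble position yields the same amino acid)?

Codon 1 UAC (Tyr): third position 2-fold.
Codon 2 CAA (Gln): third position 2-fold.
Codon 3 CGG (Arg): third position 4-fold.
Codon 4 GAG (Glu): third position 2-fold.
Codon 5 CGC (Arg): third position 4-fold.
Codon 6 AAA (Lys): third position 2-fold.
Codon 7 UCC (Ser): third position 4-fold.
Codon 8 ACC (Thr): third position 4-fold.
Codon 9 UUU (Phe): third position 2-fold.
Codon 10 GCA (Ala): third position 4-fold.
Four-fold degenerate third positions: 5.

5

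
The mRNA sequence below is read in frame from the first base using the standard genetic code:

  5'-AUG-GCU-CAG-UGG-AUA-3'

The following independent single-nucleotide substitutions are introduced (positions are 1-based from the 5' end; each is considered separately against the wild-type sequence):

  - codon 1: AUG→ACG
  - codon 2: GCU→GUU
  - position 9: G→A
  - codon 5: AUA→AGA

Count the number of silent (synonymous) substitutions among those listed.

1

Codon 1: AUG (Met) → ACG (Thr) — missense.
Codon 2: GCU (Ala) → GUU (Val) — missense.
Codon 3: CAG (Gln) → CAA (Gln) — synonymous.
Codon 5: AUA (Ile) → AGA (Arg) — missense.
Synonymous: 1 of 4.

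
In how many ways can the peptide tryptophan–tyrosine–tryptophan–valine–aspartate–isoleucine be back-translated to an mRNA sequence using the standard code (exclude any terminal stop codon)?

48

Trp: 1 codon.
Tyr: 2 codons.
Trp: 1 codon.
Val: 4 codons.
Asp: 2 codons.
Ile: 3 codons.
1 × 2 × 1 × 4 × 2 × 3 = 48.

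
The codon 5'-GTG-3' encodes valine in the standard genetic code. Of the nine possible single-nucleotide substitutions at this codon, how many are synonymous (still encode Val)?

3

Position 1: none → 0 synonymous.
Position 2: none → 0 synonymous.
Position 3: GTT, GTC, GTA → 3 synonymous.
Total: 0 + 0 + 3 = 3.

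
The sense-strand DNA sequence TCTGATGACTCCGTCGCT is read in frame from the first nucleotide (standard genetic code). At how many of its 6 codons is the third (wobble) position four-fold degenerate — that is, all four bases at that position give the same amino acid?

Codon 1 TCT (Ser): third position 4-fold.
Codon 2 GAT (Asp): third position 2-fold.
Codon 3 GAC (Asp): third position 2-fold.
Codon 4 TCC (Ser): third position 4-fold.
Codon 5 GTC (Val): third position 4-fold.
Codon 6 GCT (Ala): third position 4-fold.
Four-fold degenerate third positions: 4.

4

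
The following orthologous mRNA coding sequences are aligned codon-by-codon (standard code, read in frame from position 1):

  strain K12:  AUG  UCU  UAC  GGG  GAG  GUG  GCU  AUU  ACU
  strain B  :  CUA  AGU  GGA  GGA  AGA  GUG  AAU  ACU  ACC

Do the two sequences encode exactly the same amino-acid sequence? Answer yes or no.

Codon 1: AUG Met / CUA Leu — nonsynonymous.
Codon 2: UCU Ser / AGU Ser — synonymous.
Codon 3: UAC Tyr / GGA Gly — nonsynonymous.
Codon 4: GGG Gly / GGA Gly — synonymous.
Codon 5: GAG Glu / AGA Arg — nonsynonymous.
Codon 6: GUG Val / GUG Val — identical.
Codon 7: GCU Ala / AAU Asn — nonsynonymous.
Codon 8: AUU Ile / ACU Thr — nonsynonymous.
Codon 9: ACU Thr / ACC Thr — synonymous.
Nonsynonymous differences: 5 → different protein.

no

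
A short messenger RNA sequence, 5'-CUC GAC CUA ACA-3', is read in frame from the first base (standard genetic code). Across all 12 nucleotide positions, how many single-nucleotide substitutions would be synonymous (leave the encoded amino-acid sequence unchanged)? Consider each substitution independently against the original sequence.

11

Codon 1 (CUC, Leu): 3 synonymous substitutions.
Codon 2 (GAC, Asp): 1 synonymous substitution.
Codon 3 (CUA, Leu): 4 synonymous substitutions.
Codon 4 (ACA, Thr): 3 synonymous substitutions.
Total: 3 + 1 + 4 + 3 = 11.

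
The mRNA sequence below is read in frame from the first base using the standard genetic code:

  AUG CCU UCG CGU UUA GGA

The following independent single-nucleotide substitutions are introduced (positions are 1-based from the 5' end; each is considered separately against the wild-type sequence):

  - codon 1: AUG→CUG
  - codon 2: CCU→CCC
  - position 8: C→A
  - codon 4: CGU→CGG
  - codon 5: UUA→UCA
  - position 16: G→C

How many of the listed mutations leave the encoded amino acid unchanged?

2

Codon 1: AUG (Met) → CUG (Leu) — missense.
Codon 2: CCU (Pro) → CCC (Pro) — synonymous.
Codon 3: UCG (Ser) → UAG (Stop) — nonsense.
Codon 4: CGU (Arg) → CGG (Arg) — synonymous.
Codon 5: UUA (Leu) → UCA (Ser) — missense.
Codon 6: GGA (Gly) → CGA (Arg) — missense.
Synonymous: 2 of 6.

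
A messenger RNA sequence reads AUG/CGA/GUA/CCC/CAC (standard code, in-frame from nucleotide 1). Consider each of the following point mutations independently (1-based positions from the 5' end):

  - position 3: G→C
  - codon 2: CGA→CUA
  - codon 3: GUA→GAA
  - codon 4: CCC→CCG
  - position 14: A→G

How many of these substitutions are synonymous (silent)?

Codon 1: AUG (Met) → AUC (Ile) — missense.
Codon 2: CGA (Arg) → CUA (Leu) — missense.
Codon 3: GUA (Val) → GAA (Glu) — missense.
Codon 4: CCC (Pro) → CCG (Pro) — synonymous.
Codon 5: CAC (His) → CGC (Arg) — missense.
Synonymous: 1 of 5.

1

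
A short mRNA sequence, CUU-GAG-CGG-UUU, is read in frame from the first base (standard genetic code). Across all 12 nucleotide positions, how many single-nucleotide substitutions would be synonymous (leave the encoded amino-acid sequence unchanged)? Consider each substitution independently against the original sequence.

9

Codon 1 (CUU, Leu): 3 synonymous substitutions.
Codon 2 (GAG, Glu): 1 synonymous substitution.
Codon 3 (CGG, Arg): 4 synonymous substitutions.
Codon 4 (UUU, Phe): 1 synonymous substitution.
Total: 3 + 1 + 4 + 1 = 9.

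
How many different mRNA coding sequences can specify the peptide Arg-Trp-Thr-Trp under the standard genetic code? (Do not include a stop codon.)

Arg: 6 codons.
Trp: 1 codon.
Thr: 4 codons.
Trp: 1 codon.
6 × 1 × 4 × 1 = 24.

24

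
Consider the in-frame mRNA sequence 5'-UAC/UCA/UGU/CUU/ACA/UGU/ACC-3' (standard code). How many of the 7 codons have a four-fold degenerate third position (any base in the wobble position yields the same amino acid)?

Codon 1 UAC (Tyr): third position 2-fold.
Codon 2 UCA (Ser): third position 4-fold.
Codon 3 UGU (Cys): third position 2-fold.
Codon 4 CUU (Leu): third position 4-fold.
Codon 5 ACA (Thr): third position 4-fold.
Codon 6 UGU (Cys): third position 2-fold.
Codon 7 ACC (Thr): third position 4-fold.
Four-fold degenerate third positions: 4.

4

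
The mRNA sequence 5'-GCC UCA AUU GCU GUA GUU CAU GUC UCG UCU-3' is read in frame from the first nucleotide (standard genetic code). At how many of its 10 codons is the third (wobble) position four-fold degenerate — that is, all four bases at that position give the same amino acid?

Codon 1 GCC (Ala): third position 4-fold.
Codon 2 UCA (Ser): third position 4-fold.
Codon 3 AUU (Ile): third position 3-fold.
Codon 4 GCU (Ala): third position 4-fold.
Codon 5 GUA (Val): third position 4-fold.
Codon 6 GUU (Val): third position 4-fold.
Codon 7 CAU (His): third position 2-fold.
Codon 8 GUC (Val): third position 4-fold.
Codon 9 UCG (Ser): third position 4-fold.
Codon 10 UCU (Ser): third position 4-fold.
Four-fold degenerate third positions: 8.

8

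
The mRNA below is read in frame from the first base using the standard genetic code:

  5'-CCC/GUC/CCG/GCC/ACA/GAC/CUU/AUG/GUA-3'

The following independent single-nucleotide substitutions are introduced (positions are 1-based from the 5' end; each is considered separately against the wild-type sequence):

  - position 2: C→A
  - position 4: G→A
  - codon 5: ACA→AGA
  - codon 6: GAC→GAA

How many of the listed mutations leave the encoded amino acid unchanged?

Codon 1: CCC (Pro) → CAC (His) — missense.
Codon 2: GUC (Val) → AUC (Ile) — missense.
Codon 5: ACA (Thr) → AGA (Arg) — missense.
Codon 6: GAC (Asp) → GAA (Glu) — missense.
Synonymous: 0 of 4.

0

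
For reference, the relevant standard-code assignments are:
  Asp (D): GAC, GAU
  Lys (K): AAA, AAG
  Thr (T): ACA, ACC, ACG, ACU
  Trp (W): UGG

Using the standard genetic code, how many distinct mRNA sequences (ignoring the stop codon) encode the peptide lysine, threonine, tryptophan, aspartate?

Lys: 2 codons.
Thr: 4 codons.
Trp: 1 codon.
Asp: 2 codons.
2 × 4 × 1 × 2 = 16.

16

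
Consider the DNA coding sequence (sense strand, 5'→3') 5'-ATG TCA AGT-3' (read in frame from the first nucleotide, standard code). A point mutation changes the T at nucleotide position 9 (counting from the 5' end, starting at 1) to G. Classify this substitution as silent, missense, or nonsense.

missense

Position 9 falls in codon 3: AGT → Ser.
After the substitution the codon is AGG → Arg.
Ser ≠ Arg, so this is a missense mutation.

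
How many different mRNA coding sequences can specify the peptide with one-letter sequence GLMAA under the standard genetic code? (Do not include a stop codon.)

Gly: 4 codons.
Leu: 6 codons.
Met: 1 codon.
Ala: 4 codons.
Ala: 4 codons.
4 × 6 × 1 × 4 × 4 = 384.

384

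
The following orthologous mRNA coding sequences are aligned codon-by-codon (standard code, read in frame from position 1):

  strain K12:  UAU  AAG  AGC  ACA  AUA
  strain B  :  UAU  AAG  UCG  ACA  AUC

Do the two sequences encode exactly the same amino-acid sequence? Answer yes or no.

yes

Codon 1: UAU Tyr / UAU Tyr — identical.
Codon 2: AAG Lys / AAG Lys — identical.
Codon 3: AGC Ser / UCG Ser — synonymous.
Codon 4: ACA Thr / ACA Thr — identical.
Codon 5: AUA Ile / AUC Ile — synonymous.
Nonsynonymous differences: 0 → same protein.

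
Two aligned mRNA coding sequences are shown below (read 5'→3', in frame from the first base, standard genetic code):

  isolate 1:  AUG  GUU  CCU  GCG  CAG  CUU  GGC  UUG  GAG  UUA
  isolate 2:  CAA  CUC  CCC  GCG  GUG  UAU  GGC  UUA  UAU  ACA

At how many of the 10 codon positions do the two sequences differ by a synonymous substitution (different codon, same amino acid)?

2

Codon 1: AUG Met / CAA Gln — nonsynonymous.
Codon 2: GUU Val / CUC Leu — nonsynonymous.
Codon 3: CCU Pro / CCC Pro — synonymous.
Codon 4: GCG Ala / GCG Ala — identical.
Codon 5: CAG Gln / GUG Val — nonsynonymous.
Codon 6: CUU Leu / UAU Tyr — nonsynonymous.
Codon 7: GGC Gly / GGC Gly — identical.
Codon 8: UUG Leu / UUA Leu — synonymous.
Codon 9: GAG Glu / UAU Tyr — nonsynonymous.
Codon 10: UUA Leu / ACA Thr — nonsynonymous.
Synonymous differences: 2.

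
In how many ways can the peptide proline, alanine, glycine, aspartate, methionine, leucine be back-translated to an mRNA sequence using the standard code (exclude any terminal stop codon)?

Pro: 4 codons.
Ala: 4 codons.
Gly: 4 codons.
Asp: 2 codons.
Met: 1 codon.
Leu: 6 codons.
4 × 4 × 4 × 2 × 1 × 6 = 768.

768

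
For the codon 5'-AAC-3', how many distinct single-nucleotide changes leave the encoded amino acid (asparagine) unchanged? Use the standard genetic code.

1

Position 1: none → 0 synonymous.
Position 2: none → 0 synonymous.
Position 3: AAU → 1 synonymous.
Total: 0 + 0 + 1 = 1.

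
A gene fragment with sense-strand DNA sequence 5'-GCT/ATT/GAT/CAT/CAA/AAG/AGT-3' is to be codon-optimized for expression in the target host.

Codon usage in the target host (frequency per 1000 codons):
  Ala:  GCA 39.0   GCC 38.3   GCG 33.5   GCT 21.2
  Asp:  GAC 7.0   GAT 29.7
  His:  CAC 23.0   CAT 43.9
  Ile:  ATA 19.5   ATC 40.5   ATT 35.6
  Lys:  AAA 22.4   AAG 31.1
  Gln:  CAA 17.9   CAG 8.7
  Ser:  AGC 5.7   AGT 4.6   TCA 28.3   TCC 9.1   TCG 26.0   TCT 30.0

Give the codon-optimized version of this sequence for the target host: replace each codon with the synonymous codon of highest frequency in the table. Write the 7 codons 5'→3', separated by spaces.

GCA ATC GAT CAT CAA AAG TCT

Codon 1 (Ala): best is GCA at 39.0.
Codon 2 (Ile): best is ATC at 40.5.
Codon 3 (Asp): best is GAT at 29.7.
Codon 4 (His): best is CAT at 43.9.
Codon 5 (Gln): best is CAA at 17.9.
Codon 6 (Lys): best is AAG at 31.1.
Codon 7 (Ser): best is TCT at 30.0.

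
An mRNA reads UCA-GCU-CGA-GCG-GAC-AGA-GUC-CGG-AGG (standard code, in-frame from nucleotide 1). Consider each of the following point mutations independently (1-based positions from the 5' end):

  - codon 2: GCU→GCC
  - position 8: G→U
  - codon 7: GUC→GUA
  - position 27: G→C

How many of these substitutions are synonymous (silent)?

2

Codon 2: GCU (Ala) → GCC (Ala) — synonymous.
Codon 3: CGA (Arg) → CUA (Leu) — missense.
Codon 7: GUC (Val) → GUA (Val) — synonymous.
Codon 9: AGG (Arg) → AGC (Ser) — missense.
Synonymous: 2 of 4.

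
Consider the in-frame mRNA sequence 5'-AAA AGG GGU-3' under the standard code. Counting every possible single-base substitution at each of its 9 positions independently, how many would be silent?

6

Codon 1 (AAA, Lys): 1 synonymous substitution.
Codon 2 (AGG, Arg): 2 synonymous substitutions.
Codon 3 (GGU, Gly): 3 synonymous substitutions.
Total: 1 + 2 + 3 = 6.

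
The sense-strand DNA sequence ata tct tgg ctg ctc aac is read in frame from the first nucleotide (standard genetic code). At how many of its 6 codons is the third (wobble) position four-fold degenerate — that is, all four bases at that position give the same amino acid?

3

Codon 1 ATA (Ile): third position 3-fold.
Codon 2 TCT (Ser): third position 4-fold.
Codon 3 TGG (Trp): third position 1-fold.
Codon 4 CTG (Leu): third position 4-fold.
Codon 5 CTC (Leu): third position 4-fold.
Codon 6 AAC (Asn): third position 2-fold.
Four-fold degenerate third positions: 3.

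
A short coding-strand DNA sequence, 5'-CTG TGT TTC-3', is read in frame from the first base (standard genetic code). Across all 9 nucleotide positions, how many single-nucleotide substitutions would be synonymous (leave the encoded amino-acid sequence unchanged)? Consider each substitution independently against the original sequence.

6

Codon 1 (CTG, Leu): 4 synonymous substitutions.
Codon 2 (TGT, Cys): 1 synonymous substitution.
Codon 3 (TTC, Phe): 1 synonymous substitution.
Total: 4 + 1 + 1 = 6.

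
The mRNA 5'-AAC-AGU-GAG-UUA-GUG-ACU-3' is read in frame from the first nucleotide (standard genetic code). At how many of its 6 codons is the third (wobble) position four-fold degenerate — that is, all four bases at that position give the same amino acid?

Codon 1 AAC (Asn): third position 2-fold.
Codon 2 AGU (Ser): third position 2-fold.
Codon 3 GAG (Glu): third position 2-fold.
Codon 4 UUA (Leu): third position 2-fold.
Codon 5 GUG (Val): third position 4-fold.
Codon 6 ACU (Thr): third position 4-fold.
Four-fold degenerate third positions: 2.

2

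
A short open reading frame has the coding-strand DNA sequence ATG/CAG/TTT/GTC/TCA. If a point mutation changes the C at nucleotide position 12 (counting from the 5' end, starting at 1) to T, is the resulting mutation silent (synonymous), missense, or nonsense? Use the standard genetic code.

silent

Position 12 falls in codon 4: GTC → Val.
After the substitution the codon is GTT → Val.
Both encode Val, so the change is synonymous.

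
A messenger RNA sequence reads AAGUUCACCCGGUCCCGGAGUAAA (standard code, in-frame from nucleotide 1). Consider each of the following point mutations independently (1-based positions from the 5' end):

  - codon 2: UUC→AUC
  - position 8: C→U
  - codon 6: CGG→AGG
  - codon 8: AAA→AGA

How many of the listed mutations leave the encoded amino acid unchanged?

Codon 2: UUC (Phe) → AUC (Ile) — missense.
Codon 3: ACC (Thr) → AUC (Ile) — missense.
Codon 6: CGG (Arg) → AGG (Arg) — synonymous.
Codon 8: AAA (Lys) → AGA (Arg) — missense.
Synonymous: 1 of 4.

1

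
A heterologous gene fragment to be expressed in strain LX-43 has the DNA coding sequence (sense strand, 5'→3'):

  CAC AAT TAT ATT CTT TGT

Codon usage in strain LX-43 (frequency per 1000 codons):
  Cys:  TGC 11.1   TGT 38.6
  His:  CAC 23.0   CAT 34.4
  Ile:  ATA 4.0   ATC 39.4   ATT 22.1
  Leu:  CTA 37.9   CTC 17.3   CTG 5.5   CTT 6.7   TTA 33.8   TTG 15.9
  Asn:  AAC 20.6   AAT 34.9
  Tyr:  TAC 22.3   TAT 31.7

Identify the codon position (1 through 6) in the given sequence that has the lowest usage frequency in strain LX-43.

Codon 1 CAC (His): 23.0 per 1000.
Codon 2 AAT (Asn): 34.9 per 1000.
Codon 3 TAT (Tyr): 31.7 per 1000.
Codon 4 ATT (Ile): 22.1 per 1000.
Codon 5 CTT (Leu): 6.7 per 1000.
Codon 6 TGT (Cys): 38.6 per 1000.
Lowest frequency is 6.7 at codon 5.

5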